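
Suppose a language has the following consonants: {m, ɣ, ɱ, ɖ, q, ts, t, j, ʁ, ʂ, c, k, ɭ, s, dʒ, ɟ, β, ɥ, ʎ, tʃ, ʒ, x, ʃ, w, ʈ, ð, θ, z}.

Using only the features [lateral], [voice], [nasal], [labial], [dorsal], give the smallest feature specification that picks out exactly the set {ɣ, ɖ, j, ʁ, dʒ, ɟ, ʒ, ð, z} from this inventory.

[+voice, −lateral, −labial]

/ɣ, ɖ, j, ʁ, dʒ, ɟ, ʒ, ð, z/ are all [+voice], [−lateral], [−labial], and no other segment in the inventory matches all three values. Dropping any one of them over-generates: [−lateral, −labial] alone would also admit /q, ts, t, ʂ, …/; [+voice, −labial] alone would also admit /ɭ, ʎ/; [+voice, −lateral] alone would also admit /m, ɱ, β, ɥ, …/. No other combination of two listed features picks out exactly this set either, so fewer than three features will not do.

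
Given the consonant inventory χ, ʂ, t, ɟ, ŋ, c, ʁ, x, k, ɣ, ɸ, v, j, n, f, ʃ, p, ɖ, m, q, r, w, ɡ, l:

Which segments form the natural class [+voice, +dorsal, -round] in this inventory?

ɟ, ŋ, ʁ, ɣ, j, ɡ

The [+voice] segments are /ɟ, ŋ, ʁ, ɣ, v, j, n, ɖ, m, r, w, ɡ, l/.
Among these, [+dorsal] gives /ɟ, ŋ, ʁ, ɣ, j, w, ɡ/.
Then [-round] leaves /ɟ, ŋ, ʁ, ɣ, j, ɡ/.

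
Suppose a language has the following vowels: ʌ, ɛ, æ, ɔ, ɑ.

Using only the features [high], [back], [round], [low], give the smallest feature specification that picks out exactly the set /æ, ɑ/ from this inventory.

/æ, ɑ/ are exactly the [+low] segments in the inventory, so a single feature suffices.

[+low]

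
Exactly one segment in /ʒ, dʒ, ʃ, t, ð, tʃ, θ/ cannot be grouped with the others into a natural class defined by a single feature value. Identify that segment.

t

The remaining segments after removing /t/ share [+distributed]; /t/ (voiceless alveolar stop) is [-distributed]. For every other candidate removal, the leftover set fails to share any single feature value that the removed segment lacks.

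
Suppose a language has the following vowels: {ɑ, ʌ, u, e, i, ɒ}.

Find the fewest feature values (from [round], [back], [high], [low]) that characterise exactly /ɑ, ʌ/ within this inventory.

[+back, −round]

Every target segment is [+back], [−round]; each remaining inventory member fails at least one of these. Each conjunct is needed — [−round] alone would also admit /e, i/; [+back] alone would also admit /u, ɒ/ — and no other single listed feature has exactly this extension, so two is the minimum.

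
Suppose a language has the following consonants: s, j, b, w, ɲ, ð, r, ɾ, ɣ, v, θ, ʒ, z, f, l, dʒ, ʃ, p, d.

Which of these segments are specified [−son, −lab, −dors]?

The [−sonorant] segments are /s, b, ð, ɣ, v, θ, ʒ, z, f, dʒ, ʃ, p, d/.
Of those, [−labial] gives /s, ð, ɣ, θ, ʒ, z, dʒ, ʃ, d/.
Of those, [−dorsal] leaves /s, ð, θ, ʒ, z, dʒ, ʃ, d/.

s, ð, θ, ʒ, z, dʒ, ʃ, d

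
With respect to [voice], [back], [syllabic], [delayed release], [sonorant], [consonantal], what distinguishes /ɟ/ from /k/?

The two segments share [-syllabic], [-delayed release], [-sonorant], [+consonantal]. The only features from the list on which they differ: /ɟ/ is [+voice] while /k/ is [-voice]; /ɟ/ is [-back] while /k/ is [+back].

[voice], [back]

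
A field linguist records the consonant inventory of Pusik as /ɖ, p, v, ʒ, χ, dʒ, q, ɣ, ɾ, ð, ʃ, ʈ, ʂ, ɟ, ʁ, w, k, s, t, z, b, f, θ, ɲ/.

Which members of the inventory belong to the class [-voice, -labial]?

χ, q, ʃ, ʈ, ʂ, k, s, t, θ

Checking each segment against [-voice], [-labial]: /χ/ (voiceless uvular fricative), /q/ (voiceless uvular stop), /ʃ/ (voiceless postalveolar fricative), /ʈ/ (voiceless retroflex stop), /ʂ/ (voiceless retroflex fricative), /k/ (voiceless velar stop), among others, satisfy every feature; every other segment in the inventory fails at least one.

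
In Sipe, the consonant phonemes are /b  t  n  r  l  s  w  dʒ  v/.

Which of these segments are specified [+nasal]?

The feature [nasal] marks segments produced with velum lowered (airflow through the nose). In this inventory /n/ has that property, so it is [+nasal]; /b, t, r, l, s, w, dʒ, v/ are [−nasal].

n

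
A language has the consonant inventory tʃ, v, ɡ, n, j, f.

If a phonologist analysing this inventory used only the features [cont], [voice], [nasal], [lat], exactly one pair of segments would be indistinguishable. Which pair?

j, v

/j/ (palatal glide) and /v/ (voiced labiodental fricative) are both [+continuant], [+voice], [−nasal], [−lateral], so none of the listed features separates them. (They do differ in [sonorant], [labial] and [dorsal], which are not among the given features.) Every other pair in the inventory differs on at least one listed feature.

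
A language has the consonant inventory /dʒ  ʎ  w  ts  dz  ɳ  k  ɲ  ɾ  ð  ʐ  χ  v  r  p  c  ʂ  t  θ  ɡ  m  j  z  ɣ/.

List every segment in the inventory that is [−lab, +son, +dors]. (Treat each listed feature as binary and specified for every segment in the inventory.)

Eliminate segments failing any feature: /dʒ, ts, dz, k, ð, ʐ, χ, c, ʂ, t, θ, ɡ, z, ɣ/ are [−sonorant]; /w, v, p, m/ are [+labial]; /ɳ, ɾ, r/ are [−dorsal]. The remaining /ʎ, ɲ, j/ satisfy [−labial], [+sonorant], [+dorsal].

ʎ, ɲ, j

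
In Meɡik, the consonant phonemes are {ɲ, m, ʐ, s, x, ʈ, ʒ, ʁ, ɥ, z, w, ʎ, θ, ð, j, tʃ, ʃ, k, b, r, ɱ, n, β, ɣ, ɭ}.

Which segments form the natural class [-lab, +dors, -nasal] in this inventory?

Checking each segment against [-labial], [+dorsal], [-nasal]: /x/ (voiceless velar fricative), /ʁ/ (voiced uvular fricative), /ʎ/ (palatal lateral approximant), /j/ (palatal glide), /k/ (voiceless velar stop), /ɣ/ (voiced velar fricative) satisfy every feature; every other segment in the inventory fails at least one.

x, ʁ, ʎ, j, k, ɣ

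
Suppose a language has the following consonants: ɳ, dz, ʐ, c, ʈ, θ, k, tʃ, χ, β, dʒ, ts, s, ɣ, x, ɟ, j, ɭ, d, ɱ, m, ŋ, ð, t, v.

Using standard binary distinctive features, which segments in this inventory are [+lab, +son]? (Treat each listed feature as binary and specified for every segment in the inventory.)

ɱ, m

Eliminate segments failing any feature: /ɳ, dz, ʐ, c, ʈ, θ, k, tʃ, χ, dʒ, ts, s, ɣ, x, ɟ, j, ɭ, d, ŋ, ð, t/ are [−labial]; /β, v/ are [−sonorant]. The remaining /ɱ, m/ satisfy [+labial], [+sonorant].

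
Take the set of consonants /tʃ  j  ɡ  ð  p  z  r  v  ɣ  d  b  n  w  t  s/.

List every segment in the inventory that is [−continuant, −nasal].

Eliminate segments failing any feature: /j, ð, z, r, v, ɣ, w, s/ are [+continuant]; /n/ is [+nasal]. The remaining /tʃ, ɡ, p, d, b, t/ satisfy [−continuant], [−nasal].

tʃ, ɡ, p, d, b, t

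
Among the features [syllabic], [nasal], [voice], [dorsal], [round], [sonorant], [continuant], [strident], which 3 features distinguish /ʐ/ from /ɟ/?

[continuant], [strident], [dorsal]

The two segments share [-syllabic], [-nasal], [+voice], [-round], [-sonorant]. The only features from the list on which they differ: /ʐ/ is [+continuant] while /ɟ/ is [-continuant]; /ʐ/ is [+strident] while /ɟ/ is [-strident]; /ʐ/ is [-dorsal] while /ɟ/ is [+dorsal].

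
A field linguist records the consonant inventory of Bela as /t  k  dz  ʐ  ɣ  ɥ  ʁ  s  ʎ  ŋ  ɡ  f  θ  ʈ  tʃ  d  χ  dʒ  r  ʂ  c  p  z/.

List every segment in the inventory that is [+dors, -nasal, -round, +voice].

ɣ, ʁ, ʎ, ɡ

Eliminate segments failing any feature: /t, dz, ʐ, s, f, θ, ʈ, tʃ, d, dʒ, r, ʂ, p, z/ are [-dorsal]; /k, χ, c/ are [-voice]; /ɥ/ is [+round]; /ŋ/ is [+nasal]. The remaining /ɣ, ʁ, ʎ, ɡ/ satisfy [+dorsal], [-nasal], [-round], [+voice].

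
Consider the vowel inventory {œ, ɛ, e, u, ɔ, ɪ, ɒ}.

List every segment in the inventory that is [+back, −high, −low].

ɔ

Checking each segment against [+back], [−high], [−low]: /ɔ/ (mid back rounded lax vowel) satisfies every feature; every other segment in the inventory fails at least one.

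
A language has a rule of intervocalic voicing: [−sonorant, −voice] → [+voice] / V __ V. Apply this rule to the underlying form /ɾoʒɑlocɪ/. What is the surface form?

[ɾoʒɑloɟɪ]

Only /c/ occurs between two vowels (/o/ __ /ɪ/) and matches the structural description. It is a voiceless palatal stop, so [−sonorant, −voice] holds; changing it to [+voice] with all other features held fixed yields /ɟ/ (voiced palatal stop). No other segment meets both the structural description and the environment, so the output is [ɾoʒɑloɟɪ].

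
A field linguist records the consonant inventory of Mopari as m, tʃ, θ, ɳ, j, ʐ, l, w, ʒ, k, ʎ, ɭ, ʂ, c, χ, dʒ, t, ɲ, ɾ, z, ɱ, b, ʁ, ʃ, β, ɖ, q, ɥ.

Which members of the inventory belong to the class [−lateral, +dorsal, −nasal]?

Eliminate segments failing any feature: /m, tʃ, θ, ɳ, ʐ, ʒ, ʂ, dʒ, t, ɾ, z, ɱ, b, ʃ, β, ɖ/ are [−dorsal]; /l, ʎ, ɭ/ are [+lateral]; /ɲ/ is [+nasal]. The remaining /j, w, k, c, χ, ʁ, q, ɥ/ satisfy [−lateral], [+dorsal], [−nasal].

j, w, k, c, χ, ʁ, q, ɥ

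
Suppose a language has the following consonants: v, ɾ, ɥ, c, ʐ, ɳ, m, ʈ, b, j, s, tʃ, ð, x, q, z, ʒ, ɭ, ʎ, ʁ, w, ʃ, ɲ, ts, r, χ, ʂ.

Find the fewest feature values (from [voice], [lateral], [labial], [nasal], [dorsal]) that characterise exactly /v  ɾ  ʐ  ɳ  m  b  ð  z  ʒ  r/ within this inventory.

Every target segment is [+voice], [−lateral], [−dorsal]; each remaining inventory member fails at least one of these. Each conjunct is needed — [−lateral, −dorsal] alone would also admit /ʈ, s, tʃ, ʃ, …/; [+voice, −dorsal] alone would also admit /ɭ/; [+voice, −lateral] alone would also admit /ɥ, j, ʁ, w, …/ — and no other combination of two listed features has exactly this extension, so three is the minimum.

[+voice, −lateral, −dorsal]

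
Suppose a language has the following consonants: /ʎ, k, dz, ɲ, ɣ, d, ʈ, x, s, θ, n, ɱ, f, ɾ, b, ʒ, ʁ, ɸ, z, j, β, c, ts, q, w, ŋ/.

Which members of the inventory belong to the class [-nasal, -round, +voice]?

ʎ, dz, ɣ, d, ɾ, b, ʒ, ʁ, z, j, β

Eliminate segments failing any feature: /k, ʈ, x, s, θ, f, ɸ, c, ts, q/ are [-voice]; /ɲ, n, ɱ, ŋ/ are [+nasal]; /w/ is [+round]. The remaining /ʎ, dz, ɣ, d, ɾ, b, ʒ, ʁ, z, j, β/ satisfy [-nasal], [-round], [+voice].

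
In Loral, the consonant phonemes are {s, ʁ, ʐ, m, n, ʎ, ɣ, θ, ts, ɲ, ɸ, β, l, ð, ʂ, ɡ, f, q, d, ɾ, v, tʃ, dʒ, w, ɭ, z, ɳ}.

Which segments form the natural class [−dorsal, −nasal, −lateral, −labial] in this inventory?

Checking each segment against [−dorsal], [−nasal], [−lateral], [−labial]: /s/ (voiceless alveolar fricative), /ʐ/ (voiced retroflex fricative), /θ/ (voiceless dental fricative), /ts/ (voiceless alveolar affricate), /ð/ (voiced dental fricative), /ʂ/ (voiceless retroflex fricative), among others, satisfy every feature; every other segment in the inventory fails at least one.

s, ʐ, θ, ts, ð, ʂ, d, ɾ, tʃ, dʒ, z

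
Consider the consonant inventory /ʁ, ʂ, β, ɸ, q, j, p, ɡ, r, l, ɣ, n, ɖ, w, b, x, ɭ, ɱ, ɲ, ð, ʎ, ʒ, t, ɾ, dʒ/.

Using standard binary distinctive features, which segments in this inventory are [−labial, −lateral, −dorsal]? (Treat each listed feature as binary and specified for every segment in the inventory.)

Eliminate segments failing any feature: /ʁ, q, j, ɡ, ɣ, x, ɲ/ are [+dorsal]; /β, ɸ, p, w, b, ɱ/ are [+labial]; /l, ɭ, ʎ/ are [+lateral]. The remaining /ʂ, r, n, ɖ, ð, ʒ, t, ɾ, dʒ/ satisfy [−labial], [−lateral], [−dorsal].

ʂ, r, n, ɖ, ð, ʒ, t, ɾ, dʒ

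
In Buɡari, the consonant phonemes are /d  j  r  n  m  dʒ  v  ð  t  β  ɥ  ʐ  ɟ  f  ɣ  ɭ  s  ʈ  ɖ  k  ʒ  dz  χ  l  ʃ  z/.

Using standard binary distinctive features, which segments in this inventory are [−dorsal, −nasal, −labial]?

d, r, dʒ, ð, t, ʐ, ɭ, s, ʈ, ɖ, ʒ, dz, l, ʃ, z

Checking each segment against [−dorsal], [−nasal], [−labial]: /d/ (voiced alveolar stop), /r/ (alveolar trill), /dʒ/ (voiced postalveolar affricate), /ð/ (voiced dental fricative), /t/ (voiceless alveolar stop), /ʐ/ (voiced retroflex fricative), among others, satisfy every feature; every other segment in the inventory fails at least one.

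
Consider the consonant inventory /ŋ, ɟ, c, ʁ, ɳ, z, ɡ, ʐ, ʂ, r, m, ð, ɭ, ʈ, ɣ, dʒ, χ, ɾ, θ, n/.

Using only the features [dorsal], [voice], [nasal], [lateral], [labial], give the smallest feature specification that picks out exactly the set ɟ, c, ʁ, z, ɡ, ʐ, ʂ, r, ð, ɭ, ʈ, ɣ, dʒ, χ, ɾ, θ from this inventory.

/ɟ, c, ʁ, z, ɡ, ʐ, ʂ, r, ð, ɭ, ʈ, ɣ, dʒ, χ, ɾ, θ/ are exactly the [-nasal] segments in the inventory, so a single feature suffices.

[-nasal]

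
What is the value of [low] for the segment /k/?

[-low]

/k/ is the voiceless velar stop. The feature [low] marks segments produced with the tongue body lowered; /k/ lacks this property, so it is [-low].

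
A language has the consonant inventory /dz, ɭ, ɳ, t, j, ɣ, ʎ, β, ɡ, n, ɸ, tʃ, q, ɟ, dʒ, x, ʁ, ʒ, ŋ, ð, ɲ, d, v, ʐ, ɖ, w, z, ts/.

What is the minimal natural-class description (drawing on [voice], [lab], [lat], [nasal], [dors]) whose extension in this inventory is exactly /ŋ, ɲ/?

The class [+nasal], [+dorsal] has exactly /ŋ, ɲ/ as its extension in this inventory. No smaller conjunction from the listed features achieves this: [+dorsal] alone would also admit /j, ɣ, ʎ, ɡ, …/; [+nasal] alone would also admit /ɳ, n/; and checking the remaining single features turns up none with this extension.

[+nasal, +dors]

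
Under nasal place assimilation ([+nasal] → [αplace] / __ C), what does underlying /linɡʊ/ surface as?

[liŋɡʊ]

In /linɡʊ/, the nasal /n/ precedes /ɡ/, which is [+dorsal]. The nasal assimilates in place, becoming the [+dorsal] nasal /ŋ/. The surface form is [liŋɡʊ].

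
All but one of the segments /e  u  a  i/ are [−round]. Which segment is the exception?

/a, e, i/ are all [−round]; /u/ (high back rounded tense vowel) is [+round].

u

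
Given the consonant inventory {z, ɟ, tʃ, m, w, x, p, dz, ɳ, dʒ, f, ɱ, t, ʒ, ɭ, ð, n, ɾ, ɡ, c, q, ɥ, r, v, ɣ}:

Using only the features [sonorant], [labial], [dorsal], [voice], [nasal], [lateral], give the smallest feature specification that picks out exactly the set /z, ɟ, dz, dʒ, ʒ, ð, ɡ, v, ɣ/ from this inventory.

The class [−sonorant], [+voice] has exactly /z, ɟ, dz, dʒ, ʒ, ð, ɡ, v, ɣ/ as its extension in this inventory. No smaller conjunction from the listed features achieves this: [+voice] alone would also admit /m, w, ɳ, ɱ, …/; [−sonorant] alone would also admit /tʃ, x, p, f, …/; and checking the remaining single features turns up none with this extension.

[−sonorant, +voice]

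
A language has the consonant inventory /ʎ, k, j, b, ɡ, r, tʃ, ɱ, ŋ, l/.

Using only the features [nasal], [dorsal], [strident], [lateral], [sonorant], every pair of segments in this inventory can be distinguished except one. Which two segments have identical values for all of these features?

ɡ, k

/ɡ/ (voiced velar stop) and /k/ (voiceless velar stop) are both [-nasal], [+dorsal], [-strident], [-lateral], [-sonorant], so none of the listed features separates them. (They do differ in [voice], which is not among the given features.) Every other pair in the inventory differs on at least one listed feature.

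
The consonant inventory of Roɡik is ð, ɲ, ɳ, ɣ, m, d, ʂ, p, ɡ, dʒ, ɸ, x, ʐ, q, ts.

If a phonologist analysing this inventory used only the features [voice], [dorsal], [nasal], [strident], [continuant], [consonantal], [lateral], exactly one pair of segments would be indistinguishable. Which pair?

On the given features, /ɳ/ and /m/ have an identical profile: [+voice], [−dorsal], [+nasal], [−strident], [−continuant], [+consonantal], [−lateral]. No other two segments in the inventory coincide on all 7 features. (They do differ in [labial] and [coronal], which are not among the given features.)

ɳ, m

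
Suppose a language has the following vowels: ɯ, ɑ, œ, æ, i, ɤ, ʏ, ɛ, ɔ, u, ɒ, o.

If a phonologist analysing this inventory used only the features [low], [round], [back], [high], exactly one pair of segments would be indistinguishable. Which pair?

o, ɔ

On the given features, /o/ and /ɔ/ have an identical profile: [-low], [+round], [+back], [-high]. No other two segments in the inventory coincide on all 4 features. (They do differ in [tense], which is not among the given features.)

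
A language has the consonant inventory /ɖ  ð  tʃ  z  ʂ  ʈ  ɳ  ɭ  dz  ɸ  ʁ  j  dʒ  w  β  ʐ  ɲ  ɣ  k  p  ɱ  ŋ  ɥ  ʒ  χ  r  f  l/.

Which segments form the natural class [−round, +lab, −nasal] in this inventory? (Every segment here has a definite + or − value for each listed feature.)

ɸ, β, p, f

First, the [−round] segments are /ɖ, ð, tʃ, z, ʂ, ʈ, ɳ, ɭ, dz, ɸ, ʁ, j, dʒ, β, ʐ, ɲ, ɣ, k, p, ɱ, ŋ, ʒ, χ, r, f, l/.
Among these, [+labial] gives /ɸ, β, p, ɱ, f/.
Of those, [−nasal] leaves /ɸ, β, p, f/.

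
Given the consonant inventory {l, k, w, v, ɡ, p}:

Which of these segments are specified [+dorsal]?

k, w, ɡ

The [+dorsal] segments here are /k, w, ɡ/; the remaining /l, v, p/ are [−dorsal].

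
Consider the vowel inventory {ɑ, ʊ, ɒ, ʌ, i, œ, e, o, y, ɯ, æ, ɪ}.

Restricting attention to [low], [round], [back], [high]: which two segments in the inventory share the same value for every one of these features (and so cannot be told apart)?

ɪ, i

On the given features, /ɪ/ and /i/ have an identical profile: [-low], [-round], [-back], [+high]. No other two segments in the inventory coincide on all 4 features. (They do differ in [tense], which is not among the given features.)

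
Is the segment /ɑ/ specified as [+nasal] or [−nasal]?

/ɑ/ is the low back unrounded vowel, hence [−nasal].

[−nasal]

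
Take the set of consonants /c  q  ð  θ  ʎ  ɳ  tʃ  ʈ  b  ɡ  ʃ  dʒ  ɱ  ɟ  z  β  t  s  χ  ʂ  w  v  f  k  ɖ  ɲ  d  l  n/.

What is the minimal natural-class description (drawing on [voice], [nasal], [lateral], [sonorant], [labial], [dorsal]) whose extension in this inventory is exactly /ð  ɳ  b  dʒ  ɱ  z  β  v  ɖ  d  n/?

[+voice, -lateral, -dorsal]

/ð, ɳ, b, dʒ, ɱ, z, β, v, ɖ, d, n/ are all [+voice], [-lateral], [-dorsal], and no other segment in the inventory matches all three values. Dropping any one of them over-generates: [-lateral, -dorsal] alone would also admit /θ, tʃ, ʈ, ʃ, …/; [+voice, -dorsal] alone would also admit /l/; [+voice, -lateral] alone would also admit /ɡ, ɟ, w, ɲ/. No other combination of two listed features picks out exactly this set either, so fewer than three features will not do.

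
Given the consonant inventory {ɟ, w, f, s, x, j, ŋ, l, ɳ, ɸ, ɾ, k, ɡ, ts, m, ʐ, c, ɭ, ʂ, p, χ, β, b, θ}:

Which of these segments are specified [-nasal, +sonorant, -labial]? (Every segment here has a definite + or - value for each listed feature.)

j, l, ɾ, ɭ

Among the inventory, the [-nasal] segments are /ɟ, w, f, s, x, j, l, ɸ, ɾ, k, ɡ, ts, ʐ, c, ɭ, ʂ, p, χ, β, b, θ/.
Of those, [+sonorant] gives /w, j, l, ɾ, ɭ/.
Then [-labial] leaves /j, l, ɾ, ɭ/.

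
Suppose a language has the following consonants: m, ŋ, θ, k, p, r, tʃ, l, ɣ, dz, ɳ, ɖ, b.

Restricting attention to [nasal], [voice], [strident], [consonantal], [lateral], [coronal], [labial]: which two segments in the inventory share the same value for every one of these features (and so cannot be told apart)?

r, ɖ

/r/ (alveolar trill) and /ɖ/ (voiced retroflex stop) are both [−nasal], [+voice], [−strident], [+consonantal], [−lateral], [+coronal], [−labial], so none of the listed features separates them. (They do differ in [sonorant], [continuant] and [anterior], which are not among the given features.) Every other pair in the inventory differs on at least one listed feature.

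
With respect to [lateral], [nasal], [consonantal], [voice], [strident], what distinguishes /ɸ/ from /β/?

/ɸ/ is the voiceless bilabial fricative and /β/ is the voiced bilabial fricative. Both are [-lateral], [-nasal], [+consonantal], [-strident]. /ɸ/ is [-voice] while /β/ is [+voice], so the distinguishing feature is [voice].

[voice]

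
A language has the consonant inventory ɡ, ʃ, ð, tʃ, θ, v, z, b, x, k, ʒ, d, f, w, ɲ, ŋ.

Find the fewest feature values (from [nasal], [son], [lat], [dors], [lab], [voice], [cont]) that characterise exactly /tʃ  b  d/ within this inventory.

Every target segment is [-continuant], [-dorsal]; each remaining inventory member fails at least one of these. Each conjunct is needed — [-dorsal] alone would also admit /ʃ, ð, θ, v, …/; [-continuant] alone would also admit /ɡ, k, ɲ, ŋ/ — and no other single listed feature has exactly this extension, so two is the minimum.

[-cont, -dors]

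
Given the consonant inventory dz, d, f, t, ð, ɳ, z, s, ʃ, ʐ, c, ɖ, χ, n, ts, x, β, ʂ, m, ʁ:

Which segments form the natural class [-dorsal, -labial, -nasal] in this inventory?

First, the [-dorsal] segments are /dz, d, f, t, ð, ɳ, z, s, ʃ, ʐ, ɖ, n, ts, β, ʂ, m/.
Intersecting with [-labial] gives /dz, d, t, ð, ɳ, z, s, ʃ, ʐ, ɖ, n, ts, ʂ/.
Then [-nasal] leaves /dz, d, t, ð, z, s, ʃ, ʐ, ɖ, ts, ʂ/.

dz, d, t, ð, z, s, ʃ, ʐ, ɖ, ts, ʂ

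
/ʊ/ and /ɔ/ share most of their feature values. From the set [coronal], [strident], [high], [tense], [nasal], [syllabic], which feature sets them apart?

[high]

/ʊ/ is the high back rounded lax vowel and /ɔ/ is the mid back rounded lax vowel. Both are [−coronal], [−strident], [−tense], [−nasal], [+syllabic]. /ʊ/ is [+high] while /ɔ/ is [−high], so the distinguishing feature is [high].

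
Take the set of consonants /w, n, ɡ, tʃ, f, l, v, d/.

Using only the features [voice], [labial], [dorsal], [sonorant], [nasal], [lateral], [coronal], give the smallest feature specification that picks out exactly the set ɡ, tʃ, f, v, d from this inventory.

/ɡ, tʃ, f, v, d/ are exactly the [−sonorant] segments in the inventory, so a single feature suffices.

[−sonorant]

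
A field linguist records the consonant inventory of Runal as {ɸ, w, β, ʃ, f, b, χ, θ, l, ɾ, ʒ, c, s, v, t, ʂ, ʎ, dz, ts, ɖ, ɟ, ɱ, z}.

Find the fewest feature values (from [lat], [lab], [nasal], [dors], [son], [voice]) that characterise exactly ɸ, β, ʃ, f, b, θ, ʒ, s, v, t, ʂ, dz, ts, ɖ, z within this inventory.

[−son, −dors]

/ɸ, β, ʃ, f, b, θ, ʒ, s, v, t, ʂ, dz, ts, ɖ, z/ are all [−sonorant], [−dorsal], and no other segment in the inventory matches both values. Dropping any one of them over-generates: [−dorsal] alone would also admit /l, ɾ, ɱ/; [−sonorant] alone would also admit /χ, c, ɟ/. No other single listed feature picks out exactly this set either, so fewer than two features will not do.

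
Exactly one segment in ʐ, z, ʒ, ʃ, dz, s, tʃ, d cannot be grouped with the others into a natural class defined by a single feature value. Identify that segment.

d

[strident] groups all but one: /s, ʐ, dz, ʃ, tʃ, z, ʒ/ share [+strident] while /d/ (voiced alveolar stop) alone is [−strident]. Removing any other segment would not leave a single-feature class that excludes it.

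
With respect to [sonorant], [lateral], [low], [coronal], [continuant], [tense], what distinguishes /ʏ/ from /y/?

[tense]

/ʏ/ (high front rounded lax vowel) and /y/ (high front rounded tense vowel) agree on [+sonorant], [−lateral], [−low], [−coronal], [+continuant]. They differ on [tense] (/ʏ/ [−], /y/ [+]).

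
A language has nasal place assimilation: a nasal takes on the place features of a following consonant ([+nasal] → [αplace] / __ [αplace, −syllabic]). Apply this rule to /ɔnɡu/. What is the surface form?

The only nasal preceding a consonant is /n/ before /ɡ/. /ɡ/ is [+dorsal], so /n/ → /ŋ/, giving [ɔŋɡu].

[ɔŋɡu]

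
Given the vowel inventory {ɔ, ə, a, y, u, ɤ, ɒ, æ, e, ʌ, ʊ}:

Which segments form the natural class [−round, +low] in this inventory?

Checking each segment against [−round], [+low]: /a/ (low unrounded vowel), /æ/ (low front unrounded vowel) satisfy every feature; every other segment in the inventory fails at least one.

a, æ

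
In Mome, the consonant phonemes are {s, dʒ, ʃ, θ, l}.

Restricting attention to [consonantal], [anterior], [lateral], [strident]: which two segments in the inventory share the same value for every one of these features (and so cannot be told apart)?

dʒ, ʃ

/dʒ/ (voiced postalveolar affricate) and /ʃ/ (voiceless postalveolar fricative) are both [+consonantal], [-anterior], [-lateral], [+strident], so none of the listed features separates them. (They do differ in [voice] and [continuant], which are not among the given features.) Every other pair in the inventory differs on at least one listed feature.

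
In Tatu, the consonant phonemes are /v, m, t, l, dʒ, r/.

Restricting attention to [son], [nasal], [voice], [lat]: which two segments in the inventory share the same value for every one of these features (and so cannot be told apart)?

/v/ (voiced labiodental fricative) and /dʒ/ (voiced postalveolar affricate) are both [−sonorant], [−nasal], [+voice], [−lateral], so none of the listed features separates them. (They do differ in [continuant], [labial] and [coronal], which are not among the given features.) Every other pair in the inventory differs on at least one listed feature.

v, dʒ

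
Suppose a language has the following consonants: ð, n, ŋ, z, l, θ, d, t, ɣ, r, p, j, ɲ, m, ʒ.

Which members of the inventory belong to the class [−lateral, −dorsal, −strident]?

Eliminate segments failing any feature: /ŋ, ɣ, j, ɲ/ are [+dorsal]; /z, ʒ/ are [+strident]; /l/ is [+lateral]. The remaining /ð, n, θ, d, t, r, p, m/ satisfy [−lateral], [−dorsal], [−strident].

ð, n, θ, d, t, r, p, m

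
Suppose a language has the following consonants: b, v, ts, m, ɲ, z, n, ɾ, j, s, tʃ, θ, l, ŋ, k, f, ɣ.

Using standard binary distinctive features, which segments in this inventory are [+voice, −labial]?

Eliminate segments failing any feature: /b, v, m/ are [+labial]; /ts, s, tʃ, θ, k, f/ are [−voice]. The remaining /ɲ, z, n, ɾ, j, l, ŋ, ɣ/ satisfy [+voice], [−labial].

ɲ, z, n, ɾ, j, l, ŋ, ɣ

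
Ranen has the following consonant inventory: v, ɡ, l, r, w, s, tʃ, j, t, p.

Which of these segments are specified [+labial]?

v, w, p

The [+labial] segments here are /v, w, p/; the remaining /ɡ, l, r, s, tʃ, j, t/ are [-labial].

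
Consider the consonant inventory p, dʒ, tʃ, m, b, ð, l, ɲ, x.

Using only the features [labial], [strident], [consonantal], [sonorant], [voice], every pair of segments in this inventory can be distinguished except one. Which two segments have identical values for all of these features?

/ɲ/ (palatal nasal) and /l/ (alveolar lateral approximant) are both [−labial], [−strident], [+consonantal], [+sonorant], [+voice], so none of the listed features separates them. (They do differ in [nasal], [lateral] and [dorsal], which are not among the given features.) Every other pair in the inventory differs on at least one listed feature.

ɲ, l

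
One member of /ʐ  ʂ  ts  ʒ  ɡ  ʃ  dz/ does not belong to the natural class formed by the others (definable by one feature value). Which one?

ɡ

/ʂ, ts, ʐ, dz, ʃ, ʒ/ are all [+strident], but /ɡ/ (voiced velar stop) is [−strident]. No other single segment can be removed to leave a set sharing one feature value that the removed segment lacks, so /ɡ/ is the odd one out.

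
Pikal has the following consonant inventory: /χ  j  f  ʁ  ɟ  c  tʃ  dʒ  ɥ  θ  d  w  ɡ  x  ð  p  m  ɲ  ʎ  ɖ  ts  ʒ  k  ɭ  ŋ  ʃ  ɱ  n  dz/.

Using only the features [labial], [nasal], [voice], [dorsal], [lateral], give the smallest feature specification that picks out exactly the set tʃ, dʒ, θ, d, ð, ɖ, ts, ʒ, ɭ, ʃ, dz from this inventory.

/tʃ, dʒ, θ, d, ð, ɖ, ts, ʒ, ɭ, ʃ, dz/ are all [−nasal], [−labial], [−dorsal], and no other segment in the inventory matches all three values. Dropping any one of them over-generates: [−labial, −dorsal] alone would also admit /n/; [−nasal, −dorsal] alone would also admit /f, p/; [−nasal, −labial] alone would also admit /χ, j, ʁ, ɟ, …/. No other combination of two listed features picks out exactly this set either, so fewer than three features will not do.

[−nasal, −labial, −dorsal]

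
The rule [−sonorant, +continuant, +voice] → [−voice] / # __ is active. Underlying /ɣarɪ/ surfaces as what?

/ɣ/ satisfies [−sonorant, +continuant, +voice] and sits in # __. The [−voice] counterpart of the voiced velar fricative is /x/. Other segments in /ɣarɪ/ either fail the structural description or are not in the environment, so the surface form is [xarɪ].

[xarɪ]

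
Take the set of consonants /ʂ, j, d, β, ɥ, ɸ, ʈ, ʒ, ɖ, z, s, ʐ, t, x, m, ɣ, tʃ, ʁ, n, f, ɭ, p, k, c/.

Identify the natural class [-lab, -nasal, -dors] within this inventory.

ʂ, d, ʈ, ʒ, ɖ, z, s, ʐ, t, tʃ, ɭ

Eliminate segments failing any feature: /j, x, ɣ, ʁ, k, c/ are [+dorsal]; /β, ɥ, ɸ, m, f, p/ are [+labial]; /n/ is [+nasal]. The remaining /ʂ, d, ʈ, ʒ, ɖ, z, s, ʐ, t, tʃ, ɭ/ satisfy [-labial], [-nasal], [-dorsal].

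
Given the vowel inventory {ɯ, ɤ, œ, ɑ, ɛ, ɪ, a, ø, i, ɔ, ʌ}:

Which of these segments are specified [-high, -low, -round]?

ɤ, ɛ, ʌ

The [-high] segments are /ɤ, œ, ɑ, ɛ, a, ø, ɔ, ʌ/.
Among these, [-low] gives /ɤ, œ, ɛ, ø, ɔ, ʌ/.
Intersecting with [-round] leaves /ɤ, ɛ, ʌ/.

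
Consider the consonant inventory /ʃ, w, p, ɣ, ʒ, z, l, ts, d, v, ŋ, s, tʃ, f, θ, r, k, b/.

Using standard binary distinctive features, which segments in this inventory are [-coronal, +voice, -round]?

Among the inventory, the [-coronal] segments are /w, p, ɣ, v, ŋ, f, k, b/.
Of those, [+voice] gives /w, ɣ, v, ŋ, b/.
Of those, [-round] leaves /ɣ, v, ŋ, b/.

ɣ, v, ŋ, b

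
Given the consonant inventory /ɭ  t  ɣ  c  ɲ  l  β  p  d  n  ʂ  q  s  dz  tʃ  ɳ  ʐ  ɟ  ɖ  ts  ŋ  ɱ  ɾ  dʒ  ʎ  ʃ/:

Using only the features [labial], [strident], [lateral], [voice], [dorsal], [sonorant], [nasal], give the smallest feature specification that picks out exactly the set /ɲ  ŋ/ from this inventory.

/ɲ, ŋ/ are all [+nasal], [+dorsal], and no other segment in the inventory matches both values. Dropping any one of them over-generates: [+dorsal] alone would also admit /ɣ, c, q, ɟ, …/; [+nasal] alone would also admit /n, ɳ, ɱ/. No other single listed feature picks out exactly this set either, so fewer than two features will not do.

[+nasal, +dorsal]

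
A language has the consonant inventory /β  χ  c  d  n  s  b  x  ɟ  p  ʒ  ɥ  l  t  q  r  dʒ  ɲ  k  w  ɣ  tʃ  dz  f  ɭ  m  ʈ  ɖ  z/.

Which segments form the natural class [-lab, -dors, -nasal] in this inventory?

d, s, ʒ, l, t, r, dʒ, tʃ, dz, ɭ, ʈ, ɖ, z

Eliminate segments failing any feature: /β, b, p, ɥ, w, f, m/ are [+labial]; /χ, c, x, ɟ, q, ɲ, k, ɣ/ are [+dorsal]; /n/ is [+nasal]. The remaining /d, s, ʒ, l, t, r, dʒ, tʃ, dz, ɭ, ʈ, ɖ, z/ satisfy [-labial], [-dorsal], [-nasal].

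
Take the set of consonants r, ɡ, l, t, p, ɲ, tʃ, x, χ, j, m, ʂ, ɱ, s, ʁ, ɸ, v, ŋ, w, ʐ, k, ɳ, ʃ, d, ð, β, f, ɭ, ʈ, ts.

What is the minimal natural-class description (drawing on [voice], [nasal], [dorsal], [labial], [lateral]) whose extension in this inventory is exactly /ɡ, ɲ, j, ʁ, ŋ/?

/ɡ, ɲ, j, ʁ, ŋ/ are all [+voice], [−labial], [+dorsal], and no other segment in the inventory matches all three values. Dropping any one of them over-generates: [−labial, +dorsal] alone would also admit /x, χ, k/; [+voice, +dorsal] alone would also admit /w/; [+voice, −labial] alone would also admit /r, l, ʐ, ɳ, …/. No other combination of two listed features picks out exactly this set either, so fewer than three features will not do.

[+voice, −labial, +dorsal]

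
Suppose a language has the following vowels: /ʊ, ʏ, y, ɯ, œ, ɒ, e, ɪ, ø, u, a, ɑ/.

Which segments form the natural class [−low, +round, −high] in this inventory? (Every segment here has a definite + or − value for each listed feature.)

Eliminate segments failing any feature: /ʊ, ʏ, y, u/ are [+high]; /ɯ, e, ɪ/ are [−round]; /ɒ, a, ɑ/ are [+low]. The remaining /œ, ø/ satisfy [−low], [+round], [−high].

œ, ø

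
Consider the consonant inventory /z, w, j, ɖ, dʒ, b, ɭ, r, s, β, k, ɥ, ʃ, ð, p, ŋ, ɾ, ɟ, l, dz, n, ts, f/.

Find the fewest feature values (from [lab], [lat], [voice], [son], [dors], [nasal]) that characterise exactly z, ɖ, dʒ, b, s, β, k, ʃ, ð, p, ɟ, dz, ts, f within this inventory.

[-son]

Every target segment is [-sonorant] and no other inventory member is, so one feature is enough.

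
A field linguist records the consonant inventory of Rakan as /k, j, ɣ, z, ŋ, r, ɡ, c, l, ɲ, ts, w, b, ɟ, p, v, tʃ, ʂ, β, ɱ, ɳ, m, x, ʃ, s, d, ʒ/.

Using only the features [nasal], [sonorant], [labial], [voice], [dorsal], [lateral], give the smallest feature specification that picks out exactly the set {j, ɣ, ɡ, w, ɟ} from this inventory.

/j, ɣ, ɡ, w, ɟ/ are all [+voice], [-nasal], [+dorsal], and no other segment in the inventory matches all three values. Dropping any one of them over-generates: [-nasal, +dorsal] alone would also admit /k, c, x/; [+voice, +dorsal] alone would also admit /ŋ, ɲ/; [+voice, -nasal] alone would also admit /z, r, l, b, …/. No other combination of two listed features picks out exactly this set either, so fewer than three features will not do.

[+voice, -nasal, +dorsal]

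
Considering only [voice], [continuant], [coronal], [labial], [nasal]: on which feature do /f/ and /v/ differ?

[voice]

/f/ is the voiceless labiodental fricative and /v/ is the voiced labiodental fricative. Both are [+continuant], [-coronal], [+labial], [-nasal]. /f/ is [-voice] while /v/ is [+voice], so the distinguishing feature is [voice].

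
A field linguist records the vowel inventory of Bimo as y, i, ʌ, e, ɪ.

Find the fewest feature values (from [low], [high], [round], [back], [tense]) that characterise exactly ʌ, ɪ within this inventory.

/ʌ, ɪ/ are exactly the [−tense] segments in the inventory, so a single feature suffices.

[−tense]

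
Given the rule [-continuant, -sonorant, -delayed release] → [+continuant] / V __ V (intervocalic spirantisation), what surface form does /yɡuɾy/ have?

[yɣuɾy]

The only segment in the rule's environment that also matches [-continuant, -sonorant, -delayed release] is /ɡ/. Applying [+continuant] turns the voiced velar stop into /ɣ/ (voiced velar fricative), giving [yɣuɾy].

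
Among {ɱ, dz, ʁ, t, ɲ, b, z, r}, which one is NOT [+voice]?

Every segment except /t/ is [+voice]. /t/ (voiceless alveolar stop) is [-voice], so it is the exception.

t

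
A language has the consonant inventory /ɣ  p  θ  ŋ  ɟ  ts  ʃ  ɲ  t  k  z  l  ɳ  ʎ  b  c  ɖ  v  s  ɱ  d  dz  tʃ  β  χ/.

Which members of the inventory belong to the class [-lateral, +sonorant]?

ŋ, ɲ, ɳ, ɱ

Eliminate segments failing any feature: /ɣ, p, θ, ɟ, ts, ʃ, t, k, z, b, c, ɖ, v, s, d, dz, tʃ, β, χ/ are [-sonorant]; /l, ʎ/ are [+lateral]. The remaining /ŋ, ɲ, ɳ, ɱ/ satisfy [-lateral], [+sonorant].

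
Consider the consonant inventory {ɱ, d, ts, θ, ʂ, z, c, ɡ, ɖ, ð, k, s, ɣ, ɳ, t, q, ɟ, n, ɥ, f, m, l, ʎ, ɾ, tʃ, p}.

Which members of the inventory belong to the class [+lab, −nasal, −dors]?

The [+labial] segments are /ɱ, ɥ, f, m, p/.
Within that set, [−nasal] gives /ɥ, f, p/.
Within that set, [−dorsal] leaves /f, p/.

f, p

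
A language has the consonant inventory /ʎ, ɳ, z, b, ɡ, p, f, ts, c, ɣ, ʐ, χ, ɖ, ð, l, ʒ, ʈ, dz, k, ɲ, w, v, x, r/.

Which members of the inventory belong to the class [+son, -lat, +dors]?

ɲ, w

Checking each segment against [+sonorant], [-lateral], [+dorsal]: /ɲ/ (palatal nasal), /w/ (labial-velar glide) satisfy every feature; every other segment in the inventory fails at least one.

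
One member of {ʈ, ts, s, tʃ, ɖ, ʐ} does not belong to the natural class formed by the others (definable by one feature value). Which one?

/s, ʈ, ʐ, ts, ɖ/ are all [-distributed], but /tʃ/ (voiceless postalveolar affricate) is [+distributed]. No other single segment can be removed to leave a set sharing one feature value that the removed segment lacks, so /tʃ/ is the odd one out.

tʃ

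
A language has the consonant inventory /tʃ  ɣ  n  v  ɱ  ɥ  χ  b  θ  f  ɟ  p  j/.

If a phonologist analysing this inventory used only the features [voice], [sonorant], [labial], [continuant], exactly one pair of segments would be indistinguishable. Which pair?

/χ/ (voiceless uvular fricative) and /θ/ (voiceless dental fricative) are both [−voice], [−sonorant], [−labial], [+continuant], so none of the listed features separates them. (They do differ in [coronal] and [dorsal], which are not among the given features.) Every other pair in the inventory differs on at least one listed feature.

χ, θ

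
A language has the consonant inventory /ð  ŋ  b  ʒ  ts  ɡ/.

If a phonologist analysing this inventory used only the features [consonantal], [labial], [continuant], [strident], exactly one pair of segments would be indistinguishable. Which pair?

/ŋ/ (velar nasal) and /ɡ/ (voiced velar stop) are both [+consonantal], [-labial], [-continuant], [-strident], so none of the listed features separates them. (They do differ in [sonorant] and [nasal], which are not among the given features.) Every other pair in the inventory differs on at least one listed feature.

ŋ, ɡ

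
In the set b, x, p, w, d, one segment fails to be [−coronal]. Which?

d

/p, w, b, x/ are all [−coronal]; /d/ (voiced alveolar stop) is [+coronal].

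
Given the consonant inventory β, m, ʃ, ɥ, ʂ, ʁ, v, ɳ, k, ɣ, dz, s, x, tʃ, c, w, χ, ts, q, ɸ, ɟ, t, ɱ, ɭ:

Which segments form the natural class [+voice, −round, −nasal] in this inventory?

Among the inventory, the [+voice] segments are /β, m, ɥ, ʁ, v, ɳ, ɣ, dz, w, ɟ, ɱ, ɭ/.
Then [−round] gives /β, m, ʁ, v, ɳ, ɣ, dz, ɟ, ɱ, ɭ/.
Of those, [−nasal] leaves /β, ʁ, v, ɣ, dz, ɟ, ɭ/.

β, ʁ, v, ɣ, dz, ɟ, ɭ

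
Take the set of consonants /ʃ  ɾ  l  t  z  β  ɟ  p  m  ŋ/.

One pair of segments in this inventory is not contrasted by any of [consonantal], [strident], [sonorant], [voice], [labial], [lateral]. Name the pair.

ŋ, ɾ

Both /ŋ/ and /ɾ/ are [+consonantal], [-strident], [+sonorant], [+voice], [-labial], [-lateral]. Since the list omits [nasal], [coronal] and [dorsal] — which do distinguish the velar nasal from the alveolar tap — this pair collapses; all other pairs remain distinct.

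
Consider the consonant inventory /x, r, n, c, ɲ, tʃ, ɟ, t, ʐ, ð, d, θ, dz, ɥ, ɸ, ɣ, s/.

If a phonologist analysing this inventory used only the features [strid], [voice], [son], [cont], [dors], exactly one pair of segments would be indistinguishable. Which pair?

θ, ɸ

On the given features, /θ/ and /ɸ/ have an identical profile: [-strident], [-voice], [-sonorant], [+continuant], [-dorsal]. No other two segments in the inventory coincide on all 5 features. (They do differ in [labial] and [coronal], which are not among the given features.)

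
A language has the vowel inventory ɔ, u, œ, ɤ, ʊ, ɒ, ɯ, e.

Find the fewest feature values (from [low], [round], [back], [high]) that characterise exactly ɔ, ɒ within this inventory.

The class [-high], [+back], [+round] has exactly /ɔ, ɒ/ as its extension in this inventory. No smaller conjunction from the listed features achieves this: [+back, +round] alone would also admit /u, ʊ/; [-high, +round] alone would also admit /œ/; [-high, +back] alone would also admit /ɤ/; and checking the remaining two-feature bundles turns up none with this extension.

[-high, +back, +round]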